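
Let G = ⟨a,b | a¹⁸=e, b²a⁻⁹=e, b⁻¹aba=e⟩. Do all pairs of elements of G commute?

a·b = ab but b·a = a⁸b⁻¹, so a·b ≠ b·a and G is not abelian.

Answer: No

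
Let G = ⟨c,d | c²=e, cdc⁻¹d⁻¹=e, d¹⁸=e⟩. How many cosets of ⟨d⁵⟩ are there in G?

First find ord(d⁵) by computing successive powers:
  (d⁵)¹ = d⁵, (d⁵)² = d¹⁰, (d⁵)³ = d¹⁵, (d⁵)⁴ = d², (d⁵)⁵ = d⁷, (d⁵)⁶ = d¹², (d⁵)⁷ = d¹⁷, (d⁵)⁸ = d⁴, (d⁵)⁹ = d⁹, (d⁵)¹⁰ = d¹⁴, (d⁵)¹¹ = d, (d⁵)¹² = d⁶, (d⁵)¹³ = d¹¹, (d⁵)¹⁴ = d¹⁶, (d⁵)¹⁵ = d³, (d⁵)¹⁶ = d⁸, (d⁵)¹⁷ = d¹³, (d⁵)¹⁸ = e.
So |⟨d⁵⟩| = ord(d⁵) = 18. With |G| = 36, by Lagrange [G : ⟨d⁵⟩] = 36/18 = 2.

Answer: 2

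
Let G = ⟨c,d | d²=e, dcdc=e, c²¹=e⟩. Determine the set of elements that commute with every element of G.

An element z ∈ Z(G) iff z commutes with every generator.
For example e is central: e·c = c = c·e; e·d = d = d·e.
Whereas c ∉ Z(G) since c·d = cd ≠ c²⁰d = d·c.
Checking each of the 42 elements this way gives Z(G) = {e}, of order 1.

Answer: {e}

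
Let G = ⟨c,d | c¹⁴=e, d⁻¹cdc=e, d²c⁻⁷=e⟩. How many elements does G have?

Enumerate words in the generators, reducing via the relations: the distinct elements are
  {c, d, e, cd, c², c³, c⁴, c⁵, c⁶, c⁷, c⁸, c⁹, c²d, c³d, c¹², c¹³, c¹¹, c¹⁰, c⁴d, c⁵d, c⁶d, d⁻¹, cd⁻¹, c²d⁻¹, c³d⁻¹, c⁴d⁻¹, c⁵d⁻¹, c⁶d⁻¹}.
No further products give new elements, so |G| = 28.

Answer: 28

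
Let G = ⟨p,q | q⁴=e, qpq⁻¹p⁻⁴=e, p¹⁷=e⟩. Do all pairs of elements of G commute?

p·q = pq but q·p = p⁴q, so p·q ≠ q·p and G is not abelian.

Answer: No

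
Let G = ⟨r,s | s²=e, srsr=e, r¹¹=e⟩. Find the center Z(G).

An element z ∈ Z(G) iff z commutes with every generator.
For example e is central: e·r = r = r·e; e·s = s = s·e.
Whereas r ∉ Z(G) since r·s = rs ≠ r¹⁰s = s·r.
Checking each of the 22 elements this way gives Z(G) = {e}, of order 1.

Answer: {e}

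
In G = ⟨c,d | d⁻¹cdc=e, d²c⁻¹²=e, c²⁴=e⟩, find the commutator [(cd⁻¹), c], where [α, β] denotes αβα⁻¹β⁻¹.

[(cd⁻¹), c] = (cd⁻¹)·c·(cd⁻¹)⁻¹·c⁻¹.
  (cd⁻¹) · c = d⁻¹
  (d⁻¹) · (cd) = c²³
  (c²³) · (c²³) = c²²

Answer: c²²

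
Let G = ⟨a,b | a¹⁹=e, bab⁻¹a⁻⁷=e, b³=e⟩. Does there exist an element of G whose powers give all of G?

Every cyclic group is abelian. But a·b = ab while b·a = a⁷b, so a·b ≠ b·a and G is not abelian. Hence G is not cyclic.

Answer: No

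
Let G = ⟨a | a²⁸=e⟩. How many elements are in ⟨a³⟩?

|⟨a³⟩| equals the order of a³. Compute successive powers until reaching e:
  (a³)¹ = a³, (a³)² = a⁶, (a³)³ = a⁹, (a³)⁴ = a¹², (a³)⁵ = a¹⁵, (a³)⁶ = a¹⁸, (a³)⁷ = a²¹, (a³)⁸ = a²⁴, (a³)⁹ = a²⁷, (a³)¹⁰ = a², (a³)¹¹ = a⁵, (a³)¹² = a⁸, (a³)¹³ = a¹¹, (a³)¹⁴ = a¹⁴, (a³)¹⁵ = a¹⁷, (a³)¹⁶ = a²⁰, (a³)¹⁷ = a²³, (a³)¹⁸ = a²⁶, (a³)¹⁹ = a, (a³)²⁰ = a⁴, (a³)²¹ = a⁷, (a³)²² = a¹⁰, (a³)²³ = a¹³, (a³)²⁴ = a¹⁶, (a³)²⁵ = a¹⁹, (a³)²⁶ = a²², (a³)²⁷ = a²⁵, (a³)²⁸ = e.
The smallest positive k with (a³)ᵏ = e is 28, so |⟨a³⟩| = 28.

Answer: 28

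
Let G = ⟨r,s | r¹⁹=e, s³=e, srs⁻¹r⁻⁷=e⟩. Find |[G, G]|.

G' = [G, G] is generated by all commutators. The generator-pair commutators are: [r, s] = r¹³.
The subgroup they normally generate is {e, r, r², r³, r⁴, r⁵, r⁶, r⁷, r⁸, r⁹, r¹⁰, r¹¹, r¹², r¹³, r¹⁴, r¹⁵, r¹⁶, r¹⁷, r¹⁸}, of order 19.
Check: |G/G'| = 57/19 = 3 is the order of the abelianisation.

Answer: 19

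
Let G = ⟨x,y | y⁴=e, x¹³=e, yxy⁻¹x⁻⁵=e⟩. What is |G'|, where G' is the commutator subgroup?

G' = [G, G] is generated by all commutators. The generator-pair commutators are: [x, y] = x⁹.
The subgroup they normally generate is {e, x, x², x³, x⁴, x⁵, x⁶, x⁷, x⁸, x⁹, x¹⁰, x¹¹, x¹²}, of order 13.
Check: |G/G'| = 52/13 = 4 is the order of the abelianisation.

Answer: 13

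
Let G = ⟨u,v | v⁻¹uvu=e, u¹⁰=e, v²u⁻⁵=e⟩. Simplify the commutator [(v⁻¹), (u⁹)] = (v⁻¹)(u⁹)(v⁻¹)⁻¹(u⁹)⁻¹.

[(v⁻¹), (u⁹)] = (v⁻¹)·(u⁹)·(v⁻¹)⁻¹·(u⁹)⁻¹.
  (v⁻¹) · (u⁹) = uv⁻¹
  (uv⁻¹) · v = u
  u · u = u²

Answer: u²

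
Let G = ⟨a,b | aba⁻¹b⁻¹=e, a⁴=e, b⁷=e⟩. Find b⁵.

Compute successive powers of b, reducing at each step:
  b²: b · b = b²
  b³: (b²) · b = b³
  b⁴: (b³) · b = b⁴
  b⁵: (b⁴) · b = b⁵

Answer: b⁵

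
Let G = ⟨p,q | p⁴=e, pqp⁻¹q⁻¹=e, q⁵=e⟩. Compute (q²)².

Compute successive powers of (q²), reducing at each step:
  (q²)²: (q²) · q² = q⁴

Answer: q⁴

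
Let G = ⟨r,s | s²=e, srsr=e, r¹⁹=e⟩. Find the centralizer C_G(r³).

⟨r³⟩ ⊆ C_G(r³) since powers of r³ commute with r³; so |C_G(r³)| ≥ |⟨r³⟩| = 19.
By orbit–stabilizer, |C_G(r³)| = |G| / |conj. class of r³| = 38 / 2 = 19.
The 19 elements commuting with r³ are {e, r, r², r³, r⁴, r⁵, r⁶, r⁷, r⁸, r⁹, r¹⁰, r¹¹, r¹², r¹³, r¹⁴, r¹⁵, r¹⁶, r¹⁷, r¹⁸}.

Answer: {e, r, r², r³, r⁴, r⁵, r⁶, r⁷, r⁸, r⁹, r¹⁰, r¹¹, r¹², r¹³, r¹⁴, r¹⁵, r¹⁶, r¹⁷, r¹⁸}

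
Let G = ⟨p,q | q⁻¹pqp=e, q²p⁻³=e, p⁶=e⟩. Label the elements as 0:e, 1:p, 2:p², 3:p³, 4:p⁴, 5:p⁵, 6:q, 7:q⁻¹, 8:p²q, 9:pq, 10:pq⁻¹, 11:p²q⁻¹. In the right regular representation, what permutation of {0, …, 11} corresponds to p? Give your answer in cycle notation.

(0 1 2 3 4 5)(6 11 10 7 8 9)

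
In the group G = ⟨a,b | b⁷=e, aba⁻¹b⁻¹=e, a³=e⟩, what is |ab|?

Compute successive powers until reaching e:
  (ab)¹ = ab, (ab)² = a²b², (ab)³ = b³, (ab)⁴ = ab⁴, (ab)⁵ = a²b⁵, (ab)⁶ = b⁶, (ab)⁷ = a, (ab)⁸ = a²b, (ab)⁹ = b², (ab)¹⁰ = ab³, (ab)¹¹ = a²b⁴, (ab)¹² = b⁵, (ab)¹³ = ab⁶, (ab)¹⁴ = a², (ab)¹⁵ = b, (ab)¹⁶ = ab², (ab)¹⁷ = a²b³, (ab)¹⁸ = b⁴, (ab)¹⁹ = ab⁵, (ab)²⁰ = a²b⁶, (ab)²¹ = e.
The smallest positive k with (ab)ᵏ = e is 21.

Answer: 21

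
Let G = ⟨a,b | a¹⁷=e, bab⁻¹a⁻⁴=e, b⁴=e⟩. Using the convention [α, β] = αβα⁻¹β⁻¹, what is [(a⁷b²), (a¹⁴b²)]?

[(a⁷b²), (a¹⁴b²)] = (a⁷b²)·(a¹⁴b²)·(a⁷b²)⁻¹·(a¹⁴b²)⁻¹.
  (a⁷b²) · (a¹⁴b²) = a¹⁰
  (a¹⁰) · (a⁷b²) = b²
  (b²) · (a¹⁴b²) = a³

Answer: a³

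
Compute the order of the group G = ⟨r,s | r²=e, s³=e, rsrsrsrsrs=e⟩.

Enumerate words in the generators, reducing via the relations: the distinct elements are
  {e, r, s, rs, sr, s², rsr, rs², srs, s²r, rsrs, rs²r, srsr, srs², s²rs, rsrsr, rsrs², rs²rs, srs²r, s²rsr, s²rs², rsrs²r, rs²rsr, rs²rs², srsrs², srs²rs, s²rsrs, s²rs²r, rsrs²rs, rs²rsrs, rs²rs²r, srsrs²r, srs²rsr, srs²rs², s²rsrs², s²rs²rs, rsrs²rsr, rsrs²rs², rs²rsrs², srsrs²rs, srs²rsrs, s²rsrs²r, s²rs²rsr, rsrs²rsrs, rs²rsrs²r, srsrs²rs², srs²rsrs², s²rsrs²rs, s²rs²rsrs, rsrs²rsrs², rs²rsrs²rs, srs²rsrs²r, s²rsrs²rsr, s²rsrs²rs², s²rs²rsrs², rsrs²rsrs²r, rs²rsrs²rsr, rs²rsrs²rs², srs²rsrs²rs, rsrs²rsrs²rs}.
No further products give new elements, so |G| = 60.

Answer: 60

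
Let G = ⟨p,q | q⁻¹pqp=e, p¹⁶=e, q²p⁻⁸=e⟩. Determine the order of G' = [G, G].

G' = [G, G] is generated by all commutators. The generator-pair commutators are: [p, q] = p².
The subgroup they normally generate is {e, p², p⁴, p⁶, p⁸, p¹⁰, p¹², p¹⁴}, of order 8.
Check: |G/G'| = 32/8 = 4 is the order of the abelianisation.

Answer: 8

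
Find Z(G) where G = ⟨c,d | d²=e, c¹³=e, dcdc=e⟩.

An element z ∈ Z(G) iff z commutes with every generator.
For example e is central: e·c = c = c·e; e·d = d = d·e.
Whereas c ∉ Z(G) since c·d = cd ≠ c¹²d = d·c.
Checking each of the 26 elements this way gives Z(G) = {e}, of order 1.

Answer: {e}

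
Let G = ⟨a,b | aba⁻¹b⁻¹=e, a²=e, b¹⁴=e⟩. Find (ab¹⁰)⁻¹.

The order of (ab¹⁰) is 14 (smallest k with (ab¹⁰)ᵏ = e), so (ab¹⁰)⁻¹ = (ab¹⁰)¹³ = ab⁴.
Check: (ab¹⁰) · (ab⁴) → (ab¹⁰) · a = b¹⁰;   (b¹⁰) · b⁴ = e, giving e as required.

Answer: ab⁴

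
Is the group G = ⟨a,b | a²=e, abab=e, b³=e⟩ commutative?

a·b = ab but b·a = ab², so a·b ≠ b·a and G is not abelian.

Answer: No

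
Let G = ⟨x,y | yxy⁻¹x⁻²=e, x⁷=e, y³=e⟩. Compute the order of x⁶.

Compute successive powers until reaching e:
  (x⁶)¹ = x⁶, (x⁶)² = x⁵, (x⁶)³ = x⁴, (x⁶)⁴ = x³, (x⁶)⁵ = x², (x⁶)⁶ = x, (x⁶)⁷ = e.
The smallest positive k with (x⁶)ᵏ = e is 7.

Answer: 7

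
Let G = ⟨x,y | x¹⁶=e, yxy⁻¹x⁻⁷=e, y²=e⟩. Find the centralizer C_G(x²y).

⟨x²y⟩ ⊆ C_G(x²y) since powers of x²y commute with x²y; so |C_G(x²y)| ≥ |⟨x²y⟩| = 2.
By orbit–stabilizer, |C_G(x²y)| = |G| / |conj. class of x²y| = 32 / 8 = 4.
The 4 elements commuting with x²y are {e, x⁸, x²y, x¹⁰y}.

Answer: {e, x⁸, x²y, x¹⁰y}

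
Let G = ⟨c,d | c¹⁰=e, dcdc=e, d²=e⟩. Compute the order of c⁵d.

Compute successive powers until reaching e:
  (c⁵d)¹ = c⁵d, (c⁵d)² = e.
The smallest positive k with (c⁵d)ᵏ = e is 2.

Answer: 2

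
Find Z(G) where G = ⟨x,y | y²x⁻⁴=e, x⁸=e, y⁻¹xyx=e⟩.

An element z ∈ Z(G) iff z commutes with every generator.
For example x⁴ is central: (x⁴)·x = x⁵ = x·(x⁴); (x⁴)·y = y⁻¹ = y·(x⁴).
Whereas x ∉ Z(G) since x·y = xy ≠ x³y⁻¹ = y·x.
Checking each of the 16 elements this way gives Z(G) = {e, x⁴}, of order 2.

Answer: {e, x⁴}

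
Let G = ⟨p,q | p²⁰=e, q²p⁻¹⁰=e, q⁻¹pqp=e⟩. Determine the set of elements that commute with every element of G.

An element z ∈ Z(G) iff z commutes with every generator.
For example p¹⁰ is central: (p¹⁰)·p = p¹¹ = p·(p¹⁰); (p¹⁰)·q = q⁻¹ = q·(p¹⁰).
Whereas p ∉ Z(G) since p·q = pq ≠ p⁹q⁻¹ = q·p.
Checking each of the 40 elements this way gives Z(G) = {e, p¹⁰}, of order 2.

Answer: {e, p¹⁰}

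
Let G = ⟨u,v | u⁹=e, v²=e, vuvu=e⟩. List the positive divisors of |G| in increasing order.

|G| = 18 = 2 · 3². By Lagrange's theorem the order of any subgroup divides 18; the divisors of 18 are 1, 2, 3, 6, 9, 18.

Answer: 1, 2, 3, 6, 9, 18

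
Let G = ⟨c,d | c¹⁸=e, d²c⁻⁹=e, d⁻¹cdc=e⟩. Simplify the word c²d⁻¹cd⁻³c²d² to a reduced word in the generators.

Multiply left to right, reducing at each step:
  (c²) · d⁻¹ = c²d⁻¹
  (c²d⁻¹) · c = cd⁻¹
  (cd⁻¹) · d⁻³ = c
  c · c² = c³
  (c³) · d² = c¹²

Answer: c¹²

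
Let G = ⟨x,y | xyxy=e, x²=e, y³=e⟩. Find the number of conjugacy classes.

The conjugacy classes (representative and size) are:
  [e] (size 1), [xy²] (size 3), [y²] (size 2).
Class equation: 1 + 3 + 2 = 6 = |G|. So G has 3 conjugacy classes.

Answer: 3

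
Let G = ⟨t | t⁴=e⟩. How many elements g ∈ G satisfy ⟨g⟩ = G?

G is cyclic of order 4. An element generates G iff its order is 4, and a cyclic group of order 4 has exactly φ(4) = 2 such elements.

Answer: 2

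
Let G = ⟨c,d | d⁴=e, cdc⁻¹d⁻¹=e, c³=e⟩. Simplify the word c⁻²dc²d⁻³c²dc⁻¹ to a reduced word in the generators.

Multiply left to right, reducing at each step:
  c · d = cd
  (cd) · c² = d
  d · d⁻³ = d²
  (d²) · c² = c²d²
  (c²d²) · d = c²d³
  (c²d³) · c⁻¹ = cd³

Answer: cd³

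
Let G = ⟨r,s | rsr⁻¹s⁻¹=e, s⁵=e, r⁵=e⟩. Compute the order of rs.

Compute successive powers until reaching e:
  (rs)¹ = rs, (rs)² = r²s², (rs)³ = r³s³, (rs)⁴ = r⁴s⁴, (rs)⁵ = e.
The smallest positive k with (rs)ᵏ = e is 5.

Answer: 5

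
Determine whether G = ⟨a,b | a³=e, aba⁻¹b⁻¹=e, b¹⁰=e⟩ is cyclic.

|G| = 30. The element ab has order 30 (its powers give 30 distinct elements), so ⟨ab⟩ = G and G is cyclic.

Answer: Yes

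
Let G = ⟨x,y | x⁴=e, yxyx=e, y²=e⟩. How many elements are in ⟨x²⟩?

|⟨x²⟩| equals the order of x². Compute successive powers until reaching e:
  (x²)¹ = x², (x²)² = e.
The smallest positive k with (x²)ᵏ = e is 2, so |⟨x²⟩| = 2.

Answer: 2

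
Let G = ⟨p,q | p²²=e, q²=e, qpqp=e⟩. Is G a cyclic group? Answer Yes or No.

Every cyclic group is abelian. But p·q = pq while q·p = p²¹q, so p·q ≠ q·p and G is not abelian. Hence G is not cyclic.

Answer: No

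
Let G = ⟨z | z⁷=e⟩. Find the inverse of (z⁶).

The order of (z⁶) is 7 (smallest k with (z⁶)ᵏ = e), so (z⁶)⁻¹ = (z⁶)⁶ = z.
Check: (z⁶) · z → (z⁶) · z = e, giving e as required.

Answer: z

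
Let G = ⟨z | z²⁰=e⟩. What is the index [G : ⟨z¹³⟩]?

First find ord(z¹³) by computing successive powers:
  (z¹³)¹ = z¹³, (z¹³)² = z⁶, (z¹³)³ = z¹⁹, (z¹³)⁴ = z¹², (z¹³)⁵ = z⁵, (z¹³)⁶ = z¹⁸, (z¹³)⁷ = z¹¹, (z¹³)⁸ = z⁴, (z¹³)⁹ = z¹⁷, (z¹³)¹⁰ = z¹⁰, (z¹³)¹¹ = z³, (z¹³)¹² = z¹⁶, (z¹³)¹³ = z⁹, (z¹³)¹⁴ = z², (z¹³)¹⁵ = z¹⁵, (z¹³)¹⁶ = z⁸, (z¹³)¹⁷ = z, (z¹³)¹⁸ = z¹⁴, (z¹³)¹⁹ = z⁷, (z¹³)²⁰ = e.
So |⟨z¹³⟩| = ord(z¹³) = 20. With |G| = 20, by Lagrange [G : ⟨z¹³⟩] = 20/20 = 1.

Answer: 1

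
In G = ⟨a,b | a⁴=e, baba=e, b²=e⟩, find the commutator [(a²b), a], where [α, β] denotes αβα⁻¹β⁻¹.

[(a²b), a] = (a²b)·a·(a²b)⁻¹·a⁻¹.
  (a²b) · a = ab
  (ab) · (a²b) = a³
  (a³) · (a³) = a²

Answer: a²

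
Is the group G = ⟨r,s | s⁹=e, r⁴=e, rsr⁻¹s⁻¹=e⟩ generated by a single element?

|G| = 36. The element rs has order 36 (its powers give 36 distinct elements), so ⟨rs⟩ = G and G is cyclic.

Answer: Yes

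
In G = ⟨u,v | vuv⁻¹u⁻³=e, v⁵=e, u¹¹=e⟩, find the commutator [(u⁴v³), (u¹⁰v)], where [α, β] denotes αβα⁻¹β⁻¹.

[(u⁴v³), (u¹⁰v)] = (u⁴v³)·(u¹⁰v)·(u⁴v³)⁻¹·(u¹⁰v)⁻¹.
  (u⁴v³) · (u¹⁰v) = u¹⁰v⁴
  (u¹⁰v⁴) · (u⁸v²) = u⁹v
  (u⁹v) · (u⁴v⁴) = u¹⁰

Answer: u¹⁰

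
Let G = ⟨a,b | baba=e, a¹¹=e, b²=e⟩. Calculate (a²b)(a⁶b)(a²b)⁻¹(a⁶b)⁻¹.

[(a²b), (a⁶b)] = (a²b)·(a⁶b)·(a²b)⁻¹·(a⁶b)⁻¹.
  (a²b) · (a⁶b) = a⁷
  (a⁷) · (a²b) = a⁹b
  (a⁹b) · (a⁶b) = a³

Answer: a³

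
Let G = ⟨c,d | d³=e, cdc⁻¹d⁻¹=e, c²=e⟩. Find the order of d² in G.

Compute successive powers until reaching e:
  (d²)¹ = d², (d²)² = d, (d²)³ = e.
The smallest positive k with (d²)ᵏ = e is 3.

Answer: 3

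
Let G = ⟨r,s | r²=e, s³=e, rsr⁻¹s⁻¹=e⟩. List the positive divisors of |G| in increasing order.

|G| = 6 = 2 · 3. By Lagrange's theorem the order of any subgroup divides 6; the divisors of 6 are 1, 2, 3, 6.

Answer: 1, 2, 3, 6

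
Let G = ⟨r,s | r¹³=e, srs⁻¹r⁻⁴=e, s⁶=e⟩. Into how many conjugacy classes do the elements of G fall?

The conjugacy classes (representative and size) are:
  [e] (size 1), [r⁴] (size 6), [r¹¹] (size 6), [r⁷s] (size 13), [r⁸s²] (size 13), [r¹²s³] (size 13), [r⁵s⁴] (size 13), [r¹¹s⁵] (size 13).
Class equation: 1 + 6 + 6 + 13 + 13 + 13 + 13 + 13 = 78 = |G|. So G has 8 conjugacy classes.

Answer: 8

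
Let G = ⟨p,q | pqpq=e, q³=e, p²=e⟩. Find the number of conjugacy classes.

The conjugacy classes (representative and size) are:
  [e] (size 1), [pq²] (size 3), [q²] (size 2).
Class equation: 1 + 3 + 2 = 6 = |G|. So G has 3 conjugacy classes.

Answer: 3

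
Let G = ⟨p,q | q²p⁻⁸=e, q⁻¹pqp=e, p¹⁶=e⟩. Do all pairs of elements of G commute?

p·q = pq but q·p = p⁷q⁻¹, so p·q ≠ q·p and G is not abelian.

Answer: No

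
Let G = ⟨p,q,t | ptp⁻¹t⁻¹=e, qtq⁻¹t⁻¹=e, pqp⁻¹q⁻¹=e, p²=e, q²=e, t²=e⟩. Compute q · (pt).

Compute q · (pt) by multiplying left to right and reducing via the relations at each step:
  q · p = pq
  (pq) · t = pqt

Answer: pqt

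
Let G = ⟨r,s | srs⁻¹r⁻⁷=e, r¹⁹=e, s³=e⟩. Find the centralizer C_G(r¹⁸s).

⟨r¹⁸s⟩ ⊆ C_G(r¹⁸s) since powers of r¹⁸s commute with r¹⁸s; so |C_G(r¹⁸s)| ≥ |⟨r¹⁸s⟩| = 3.
By orbit–stabilizer, |C_G(r¹⁸s)| = |G| / |conj. class of r¹⁸s| = 57 / 19 = 3.
The 3 elements commuting with r¹⁸s are {e, r¹¹s², r¹⁸s}.

Answer: {e, r¹¹s², r¹⁸s}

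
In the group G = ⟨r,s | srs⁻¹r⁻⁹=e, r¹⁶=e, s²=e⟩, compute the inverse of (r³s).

The order of (r³s) is 16 (smallest k with (r³s)ᵏ = e), so (r³s)⁻¹ = (r³s)¹⁵ = r⁵s.
Check: (r³s) · (r⁵s) → (r³s) · r⁵ = s;   s · s = e, giving e as required.

Answer: r⁵s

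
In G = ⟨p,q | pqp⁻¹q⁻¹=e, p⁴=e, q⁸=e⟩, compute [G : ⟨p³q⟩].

First find ord(p³q) by computing successive powers:
  (p³q)¹ = p³q, (p³q)² = p²q², (p³q)³ = pq³, (p³q)⁴ = q⁴, (p³q)⁵ = p³q⁵, (p³q)⁶ = p²q⁶, (p³q)⁷ = pq⁷, (p³q)⁸ = e.
So |⟨p³q⟩| = ord(p³q) = 8. With |G| = 32, by Lagrange [G : ⟨p³q⟩] = 32/8 = 4.

Answer: 4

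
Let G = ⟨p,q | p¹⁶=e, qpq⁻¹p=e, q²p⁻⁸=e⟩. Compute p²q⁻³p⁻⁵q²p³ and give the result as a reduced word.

Multiply left to right, reducing at each step:
  (p²) · q⁻³ = p²q
  (p²q) · p⁻⁵ = p⁷q
  (p⁷q) · q² = p⁷q⁻¹
  (p⁷q⁻¹) · p³ = p⁴q⁻¹

Answer: p⁴q⁻¹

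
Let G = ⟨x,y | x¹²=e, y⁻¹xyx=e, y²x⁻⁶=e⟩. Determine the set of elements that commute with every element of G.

An element z ∈ Z(G) iff z commutes with every generator.
For example x⁶ is central: (x⁶)·x = x⁷ = x·(x⁶); (x⁶)·y = y⁻¹ = y·(x⁶).
Whereas x ∉ Z(G) since x·y = xy ≠ x⁵y⁻¹ = y·x.
Checking each of the 24 elements this way gives Z(G) = {e, x⁶}, of order 2.

Answer: {e, x⁶}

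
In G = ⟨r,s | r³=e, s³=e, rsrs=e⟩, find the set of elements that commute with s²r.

⟨s²r⟩ ⊆ C_G(s²r) since powers of s²r commute with s²r; so |C_G(s²r)| ≥ |⟨s²r⟩| = 3.
By orbit–stabilizer, |C_G(s²r)| = |G| / |conj. class of s²r| = 12 / 4 = 3.
The 3 elements commuting with s²r are {e, r²s, s²r}.

Answer: {e, r²s, s²r}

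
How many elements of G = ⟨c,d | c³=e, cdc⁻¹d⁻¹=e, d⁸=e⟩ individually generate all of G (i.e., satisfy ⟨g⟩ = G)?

G is cyclic of order 24. An element generates G iff its order is 24, and a cyclic group of order 24 has exactly φ(24) = 8 such elements.

Answer: 8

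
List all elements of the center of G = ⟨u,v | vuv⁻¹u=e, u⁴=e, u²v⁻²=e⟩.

An element z ∈ Z(G) iff z commutes with every generator.
For example u² is central: (u²)·u = u³ = u·(u²); (u²)·v = v⁻¹ = v·(u²).
Whereas u ∉ Z(G) since u·v = uv ≠ uv⁻¹ = v·u.
Checking each of the 8 elements this way gives Z(G) = {e, u²}, of order 2.

Answer: {e, u²}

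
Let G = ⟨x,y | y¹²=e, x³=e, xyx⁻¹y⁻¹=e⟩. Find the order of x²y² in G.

Compute successive powers until reaching e:
  (x²y²)¹ = x²y², (x²y²)² = xy⁴, (x²y²)³ = y⁶, (x²y²)⁴ = x²y⁸, (x²y²)⁵ = xy¹⁰, (x²y²)⁶ = e.
The smallest positive k with (x²y²)ᵏ = e is 6.

Answer: 6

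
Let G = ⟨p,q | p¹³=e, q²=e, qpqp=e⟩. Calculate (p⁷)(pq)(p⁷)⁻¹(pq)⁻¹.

[(p⁷), (pq)] = (p⁷)·(pq)·(p⁷)⁻¹·(pq)⁻¹.
  (p⁷) · (pq) = p⁸q
  (p⁸q) · (p⁶) = p²q
  (p²q) · (pq) = p

Answer: p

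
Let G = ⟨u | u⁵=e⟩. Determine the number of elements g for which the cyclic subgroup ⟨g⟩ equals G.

G is cyclic of order 5. An element generates G iff its order is 5, and a cyclic group of order 5 has exactly φ(5) = 4 such elements.

Answer: 4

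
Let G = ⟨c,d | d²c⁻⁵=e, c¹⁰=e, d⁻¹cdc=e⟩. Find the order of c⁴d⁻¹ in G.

Compute successive powers until reaching e:
  (c⁴d⁻¹)¹ = c⁴d⁻¹, (c⁴d⁻¹)² = c⁵, (c⁴d⁻¹)³ = c⁴d, (c⁴d⁻¹)⁴ = e.
The smallest positive k with (c⁴d⁻¹)ᵏ = e is 4.

Answer: 4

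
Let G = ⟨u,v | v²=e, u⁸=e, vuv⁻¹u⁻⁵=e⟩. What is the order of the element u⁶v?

Compute successive powers until reaching e:
  (u⁶v)¹ = u⁶v, (u⁶v)² = u⁴, (u⁶v)³ = u²v, (u⁶v)⁴ = e.
The smallest positive k with (u⁶v)ᵏ = e is 4.

Answer: 4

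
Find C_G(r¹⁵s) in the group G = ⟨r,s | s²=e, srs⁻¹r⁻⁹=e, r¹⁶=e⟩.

⟨r¹⁵s⟩ ⊆ C_G(r¹⁵s) since powers of r¹⁵s commute with r¹⁵s; so |C_G(r¹⁵s)| ≥ |⟨r¹⁵s⟩| = 16.
By orbit–stabilizer, |C_G(r¹⁵s)| = |G| / |conj. class of r¹⁵s| = 32 / 2 = 16.
The 16 elements commuting with r¹⁵s are {e, r², r⁴, r⁶, r⁸, r¹⁰, r¹², r¹⁴, r⁹s, rs, r¹¹s, r³s, r¹³s, r⁵s, r¹⁵s, r⁷s}.

Answer: {e, r², r⁴, r⁶, r⁸, r¹⁰, r¹², r¹⁴, r⁹s, rs, r¹¹s, r³s, r¹³s, r⁵s, r¹⁵s, r⁷s}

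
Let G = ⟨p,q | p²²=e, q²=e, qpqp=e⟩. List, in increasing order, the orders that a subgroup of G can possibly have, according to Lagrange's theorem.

|G| = 44 = 2² · 11. By Lagrange's theorem the order of any subgroup divides 44; the divisors of 44 are 1, 2, 4, 11, 22, 44.

Answer: 1, 2, 4, 11, 22, 44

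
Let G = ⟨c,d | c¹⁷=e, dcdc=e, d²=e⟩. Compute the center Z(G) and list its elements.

An element z ∈ Z(G) iff z commutes with every generator.
For example e is central: e·c = c = c·e; e·d = d = d·e.
Whereas c ∉ Z(G) since c·d = cd ≠ c¹⁶d = d·c.
Checking each of the 34 elements this way gives Z(G) = {e}, of order 1.

Answer: {e}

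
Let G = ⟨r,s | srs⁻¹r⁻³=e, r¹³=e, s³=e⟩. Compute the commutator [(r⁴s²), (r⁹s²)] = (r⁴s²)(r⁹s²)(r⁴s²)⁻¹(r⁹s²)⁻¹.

[(r⁴s²), (r⁹s²)] = (r⁴s²)·(r⁹s²)·(r⁴s²)⁻¹·(r⁹s²)⁻¹.
  (r⁴s²) · (r⁹s²) = r⁷s
  (r⁷s) · (rs) = r¹⁰s²
  (r¹⁰s²) · (r¹²s) = r

Answer: r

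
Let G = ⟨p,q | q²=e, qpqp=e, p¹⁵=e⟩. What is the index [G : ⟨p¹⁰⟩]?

First find ord(p¹⁰) by computing successive powers:
  (p¹⁰)¹ = p¹⁰, (p¹⁰)² = p⁵, (p¹⁰)³ = e.
So |⟨p¹⁰⟩| = ord(p¹⁰) = 3. With |G| = 30, by Lagrange [G : ⟨p¹⁰⟩] = 30/3 = 10.

Answer: 10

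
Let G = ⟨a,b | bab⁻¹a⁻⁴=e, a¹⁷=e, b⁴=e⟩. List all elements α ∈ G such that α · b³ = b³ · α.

⟨b³⟩ ⊆ C_G(b³) since powers of b³ commute with b³; so |C_G(b³)| ≥ |⟨b³⟩| = 4.
By orbit–stabilizer, |C_G(b³)| = |G| / |conj. class of b³| = 68 / 17 = 4.
The 4 elements commuting with b³ are {e, b, b², b³}.

Answer: {e, b, b², b³}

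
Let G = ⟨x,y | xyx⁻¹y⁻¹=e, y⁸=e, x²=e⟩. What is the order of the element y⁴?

Compute successive powers until reaching e:
  (y⁴)¹ = y⁴, (y⁴)² = e.
The smallest positive k with (y⁴)ᵏ = e is 2.

Answer: 2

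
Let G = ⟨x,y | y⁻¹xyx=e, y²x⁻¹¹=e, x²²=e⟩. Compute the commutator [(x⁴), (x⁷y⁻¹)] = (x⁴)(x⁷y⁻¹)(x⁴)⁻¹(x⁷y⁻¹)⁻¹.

[(x⁴), (x⁷y⁻¹)] = (x⁴)·(x⁷y⁻¹)·(x⁴)⁻¹·(x⁷y⁻¹)⁻¹.
  (x⁴) · (x⁷y⁻¹) = y
  y · (x¹⁸) = x⁴y
  (x⁴y) · (x⁷y) = x⁸

Answer: x⁸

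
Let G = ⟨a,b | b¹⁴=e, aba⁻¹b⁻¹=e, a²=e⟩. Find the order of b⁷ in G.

Compute successive powers until reaching e:
  (b⁷)¹ = b⁷, (b⁷)² = e.
The smallest positive k with (b⁷)ᵏ = e is 2.

Answer: 2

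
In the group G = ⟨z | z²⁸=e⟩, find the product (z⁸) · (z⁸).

Compute (z⁸) · (z⁸) by multiplying left to right and reducing via the relations at each step:
  (z⁸) · z⁸ = z¹⁶

Answer: z¹⁶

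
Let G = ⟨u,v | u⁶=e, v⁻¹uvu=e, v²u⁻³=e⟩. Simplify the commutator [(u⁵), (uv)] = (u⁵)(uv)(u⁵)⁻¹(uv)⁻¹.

[(u⁵), (uv)] = (u⁵)·(uv)·(u⁵)⁻¹·(uv)⁻¹.
  (u⁵) · (uv) = v
  v · u = u²v⁻¹
  (u²v⁻¹) · (uv⁻¹) = u⁴

Answer: u⁴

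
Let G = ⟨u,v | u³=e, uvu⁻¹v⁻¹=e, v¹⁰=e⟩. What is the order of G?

Enumerate words in the generators, reducing via the relations: the distinct elements are
  {e, u, v, uv, u², v², v³, v⁴, v⁵, v⁶, v⁷, v⁸, v⁹, uv², uv³, uv⁴, uv⁵, uv⁶, uv⁷, uv⁸, uv⁹, u²v, u²v², u²v³, u²v⁴, u²v⁵, u²v⁶, u²v⁷, u²v⁸, u²v⁹}.
No further products give new elements, so |G| = 30.

Answer: 30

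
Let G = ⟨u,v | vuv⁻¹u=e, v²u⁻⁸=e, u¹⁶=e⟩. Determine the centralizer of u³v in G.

⟨u³v⟩ ⊆ C_G(u³v) since powers of u³v commute with u³v; so |C_G(u³v)| ≥ |⟨u³v⟩| = 4.
By orbit–stabilizer, |C_G(u³v)| = |G| / |conj. class of u³v| = 32 / 8 = 4.
The 4 elements commuting with u³v are {e, u⁸, u³v, u³v⁻¹}.

Answer: {e, u⁸, u³v, u³v⁻¹}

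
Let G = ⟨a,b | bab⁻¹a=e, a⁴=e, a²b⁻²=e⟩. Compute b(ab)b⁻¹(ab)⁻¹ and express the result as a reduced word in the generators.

[b, (ab)] = b·(ab)·b⁻¹·(ab)⁻¹.
  b · (ab) = a
  a · (b⁻¹) = ab⁻¹
  (ab⁻¹) · (ab⁻¹) = a²

Answer: a²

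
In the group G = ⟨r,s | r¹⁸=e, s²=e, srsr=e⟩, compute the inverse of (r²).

The order of (r²) is 9 (smallest k with (r²)ᵏ = e), so (r²)⁻¹ = (r²)⁸ = r¹⁶.
Check: (r²) · (r¹⁶) → (r²) · r¹⁶ = e, giving e as required.

Answer: r¹⁶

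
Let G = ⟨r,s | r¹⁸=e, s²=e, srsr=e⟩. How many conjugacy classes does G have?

The conjugacy classes (representative and size) are:
  [e] (size 1), [r] (size 2), [r²] (size 2), [r³] (size 2), [r¹⁴] (size 2), [r⁵] (size 2), [r¹²] (size 2), [r⁷] (size 2), [r¹⁰] (size 2), [r⁹] (size 1), [r¹⁰s] (size 9), [rs] (size 9).
Class equation: 1 + 2 + 2 + 2 + 2 + 2 + 2 + 2 + 2 + 1 + 9 + 9 = 36 = |G|. So G has 12 conjugacy classes.

Answer: 12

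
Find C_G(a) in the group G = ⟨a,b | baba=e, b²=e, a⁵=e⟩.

⟨a⟩ ⊆ C_G(a) since powers of a commute with a; so |C_G(a)| ≥ |⟨a⟩| = 5.
By orbit–stabilizer, |C_G(a)| = |G| / |conj. class of a| = 10 / 2 = 5.
The 5 elements commuting with a are {e, a, a², a³, a⁴}.

Answer: {e, a, a², a³, a⁴}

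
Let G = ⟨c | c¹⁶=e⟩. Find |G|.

G is generated by a single element, so G is cyclic. The relator gives c¹⁶ = e and no smaller power is forced to be e, so the 16 powers {c, e, c², c³, c⁴, c⁵, c⁶, c⁷, c⁸, c⁹, c¹², c¹³, c¹¹, c¹⁰, c¹⁴, c¹⁵} are distinct. Hence |G| = 16.

Answer: 16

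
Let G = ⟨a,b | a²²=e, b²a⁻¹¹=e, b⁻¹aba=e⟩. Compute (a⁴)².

Compute successive powers of (a⁴), reducing at each step:
  (a⁴)²: (a⁴) · a⁴ = a⁸

Answer: a⁸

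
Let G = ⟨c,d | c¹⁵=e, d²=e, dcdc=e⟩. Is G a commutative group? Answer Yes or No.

c·d = cd but d·c = c¹⁴d, so c·d ≠ d·c and G is not abelian.

Answer: No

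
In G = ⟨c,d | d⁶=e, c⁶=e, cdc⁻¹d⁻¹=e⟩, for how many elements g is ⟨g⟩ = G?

⟨g⟩ = G would require ord(g) = |G| = 36, but the maximum element order in G is 6 < 36. So G is not cyclic and no single element generates it: the count is 0.

Answer: 0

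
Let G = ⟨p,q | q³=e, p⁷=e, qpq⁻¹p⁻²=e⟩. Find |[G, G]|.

G' = [G, G] is generated by all commutators. The generator-pair commutators are: [p, q] = p⁶.
The subgroup they normally generate is {e, p, p², p³, p⁴, p⁵, p⁶}, of order 7.
Check: |G/G'| = 21/7 = 3 is the order of the abelianisation.

Answer: 7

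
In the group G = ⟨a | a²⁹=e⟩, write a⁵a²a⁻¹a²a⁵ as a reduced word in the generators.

Multiply left to right, reducing at each step:
  (a⁵) · a² = a⁷
  (a⁷) · a⁻¹ = a⁶
  (a⁶) · a² = a⁸
  (a⁸) · a⁵ = a¹³

Answer: a¹³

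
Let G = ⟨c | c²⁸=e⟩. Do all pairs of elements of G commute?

G has a single generator, so G is cyclic and hence abelian.

Answer: Yes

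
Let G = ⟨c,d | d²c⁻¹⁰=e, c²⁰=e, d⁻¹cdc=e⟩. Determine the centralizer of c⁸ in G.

⟨c⁸⟩ ⊆ C_G(c⁸) since powers of c⁸ commute with c⁸; so |C_G(c⁸)| ≥ |⟨c⁸⟩| = 5.
By orbit–stabilizer, |C_G(c⁸)| = |G| / |conj. class of c⁸| = 40 / 2 = 20.
The 20 elements commuting with c⁸ are {e, c, c², c³, c⁴, c⁵, c⁶, c⁷, c⁸, c⁹, c¹⁰, c¹¹, c¹², c¹³, c¹⁴, c¹⁵, c¹⁶, c¹⁷, c¹⁸, c¹⁹}.

Answer: {e, c, c², c³, c⁴, c⁵, c⁶, c⁷, c⁸, c⁹, c¹⁰, c¹¹, c¹², c¹³, c¹⁴, c¹⁵, c¹⁶, c¹⁷, c¹⁸, c¹⁹}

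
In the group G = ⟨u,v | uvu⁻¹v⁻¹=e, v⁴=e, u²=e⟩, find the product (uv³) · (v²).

Compute (uv³) · (v²) by multiplying left to right and reducing via the relations at each step:
  (uv³) · v² = uv

Answer: uv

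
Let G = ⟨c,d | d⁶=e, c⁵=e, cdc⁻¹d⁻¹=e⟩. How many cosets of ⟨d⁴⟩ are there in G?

First find ord(d⁴) by computing successive powers:
  (d⁴)¹ = d⁴, (d⁴)² = d², (d⁴)³ = e.
So |⟨d⁴⟩| = ord(d⁴) = 3. With |G| = 30, by Lagrange [G : ⟨d⁴⟩] = 30/3 = 10.

Answer: 10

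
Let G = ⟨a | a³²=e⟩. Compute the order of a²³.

Compute successive powers until reaching e:
  (a²³)¹ = a²³, (a²³)² = a¹⁴, (a²³)³ = a⁵, (a²³)⁴ = a²⁸, (a²³)⁵ = a¹⁹, (a²³)⁶ = a¹⁰, (a²³)⁷ = a, (a²³)⁸ = a²⁴, (a²³)⁹ = a¹⁵, (a²³)¹⁰ = a⁶, (a²³)¹¹ = a²⁹, (a²³)¹² = a²⁰, (a²³)¹³ = a¹¹, (a²³)¹⁴ = a², (a²³)¹⁵ = a²⁵, (a²³)¹⁶ = a¹⁶, (a²³)¹⁷ = a⁷, (a²³)¹⁸ = a³⁰, (a²³)¹⁹ = a²¹, (a²³)²⁰ = a¹², (a²³)²¹ = a³, (a²³)²² = a²⁶, (a²³)²³ = a¹⁷, (a²³)²⁴ = a⁸, (a²³)²⁵ = a³¹, (a²³)²⁶ = a²², (a²³)²⁷ = a¹³, (a²³)²⁸ = a⁴, (a²³)²⁹ = a²⁷, (a²³)³⁰ = a¹⁸, (a²³)³¹ = a⁹, (a²³)³² = e.
The smallest positive k with (a²³)ᵏ = e is 32.

Answer: 32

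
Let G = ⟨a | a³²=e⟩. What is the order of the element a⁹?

Compute successive powers until reaching e:
  (a⁹)¹ = a⁹, (a⁹)² = a¹⁸, (a⁹)³ = a²⁷, (a⁹)⁴ = a⁴, (a⁹)⁵ = a¹³, (a⁹)⁶ = a²², (a⁹)⁷ = a³¹, (a⁹)⁸ = a⁸, (a⁹)⁹ = a¹⁷, (a⁹)¹⁰ = a²⁶, (a⁹)¹¹ = a³, (a⁹)¹² = a¹², (a⁹)¹³ = a²¹, (a⁹)¹⁴ = a³⁰, (a⁹)¹⁵ = a⁷, (a⁹)¹⁶ = a¹⁶, (a⁹)¹⁷ = a²⁵, (a⁹)¹⁸ = a², (a⁹)¹⁹ = a¹¹, (a⁹)²⁰ = a²⁰, (a⁹)²¹ = a²⁹, (a⁹)²² = a⁶, (a⁹)²³ = a¹⁵, (a⁹)²⁴ = a²⁴, (a⁹)²⁵ = a, (a⁹)²⁶ = a¹⁰, (a⁹)²⁷ = a¹⁹, (a⁹)²⁸ = a²⁸, (a⁹)²⁹ = a⁵, (a⁹)³⁰ = a¹⁴, (a⁹)³¹ = a²³, (a⁹)³² = e.
The smallest positive k with (a⁹)ᵏ = e is 32.

Answer: 32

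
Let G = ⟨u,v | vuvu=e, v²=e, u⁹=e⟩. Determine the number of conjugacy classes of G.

The conjugacy classes (representative and size) are:
  [e] (size 1), [u⁸] (size 2), [u⁷] (size 2), [u⁶] (size 2), [u⁵] (size 2), [u⁴v] (size 9).
Class equation: 1 + 2 + 2 + 2 + 2 + 9 = 18 = |G|. So G has 6 conjugacy classes.

Answer: 6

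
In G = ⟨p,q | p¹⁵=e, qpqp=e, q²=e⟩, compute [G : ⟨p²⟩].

First find ord(p²) by computing successive powers:
  (p²)¹ = p², (p²)² = p⁴, (p²)³ = p⁶, (p²)⁴ = p⁸, (p²)⁵ = p¹⁰, (p²)⁶ = p¹², (p²)⁷ = p¹⁴, (p²)⁸ = p, (p²)⁹ = p³, (p²)¹⁰ = p⁵, (p²)¹¹ = p⁷, (p²)¹² = p⁹, (p²)¹³ = p¹¹, (p²)¹⁴ = p¹³, (p²)¹⁵ = e.
So |⟨p²⟩| = ord(p²) = 15. With |G| = 30, by Lagrange [G : ⟨p²⟩] = 30/15 = 2.

Answer: 2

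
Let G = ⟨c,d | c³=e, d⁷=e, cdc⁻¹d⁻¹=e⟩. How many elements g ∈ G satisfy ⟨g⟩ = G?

G is cyclic of order 21. An element generates G iff its order is 21, and a cyclic group of order 21 has exactly φ(21) = 12 such elements.

Answer: 12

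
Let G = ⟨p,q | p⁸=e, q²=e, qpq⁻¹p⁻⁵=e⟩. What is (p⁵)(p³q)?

Compute (p⁵) · (p³q) by multiplying left to right and reducing via the relations at each step:
  (p⁵) · p³ = e
  e · q = q

Answer: q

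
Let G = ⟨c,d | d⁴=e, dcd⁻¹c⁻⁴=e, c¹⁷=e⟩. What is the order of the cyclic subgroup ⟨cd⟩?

|⟨cd⟩| equals the order of cd. Compute successive powers until reaching e:
  (cd)¹ = cd, (cd)² = c⁵d², (cd)³ = c⁴d³, (cd)⁴ = e.
The smallest positive k with (cd)ᵏ = e is 4, so |⟨cd⟩| = 4.

Answer: 4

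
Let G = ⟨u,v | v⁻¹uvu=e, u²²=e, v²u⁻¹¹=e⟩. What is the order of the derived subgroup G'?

G' = [G, G] is generated by all commutators. The generator-pair commutators are: [u, v] = u².
The subgroup they normally generate is {e, u², u⁴, u⁶, u⁸, u¹⁰, u¹², u¹⁴, u¹⁶, u¹⁸, u²⁰}, of order 11.
Check: |G/G'| = 44/11 = 4 is the order of the abelianisation.

Answer: 11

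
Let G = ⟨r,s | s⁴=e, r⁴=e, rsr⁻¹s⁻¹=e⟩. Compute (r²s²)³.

Compute successive powers of (r²s²), reducing at each step:
  (r²s²)²: (r²s²) · r² = s²;   (s²) · s² = e
  (r²s²)³: e · r² = r²;   (r²) · s² = r²s²

Answer: r²s²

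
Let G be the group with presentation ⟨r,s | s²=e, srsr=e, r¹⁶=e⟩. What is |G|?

Enumerate words in the generators, reducing via the relations: the distinct elements are
  {e, r, s, rs, r², r³, r⁴, r⁵, r⁶, r⁷, r⁸, r⁹, r²s, r³s, r¹², r¹³, r¹¹, r¹⁰, r¹⁴, r¹⁵, r⁴s, r⁵s, r⁶s, r⁷s, r⁸s, r⁹s, r¹²s, r¹³s, r¹¹s, r¹⁰s, r¹⁴s, r¹⁵s}.
No further products give new elements, so |G| = 32.

Answer: 32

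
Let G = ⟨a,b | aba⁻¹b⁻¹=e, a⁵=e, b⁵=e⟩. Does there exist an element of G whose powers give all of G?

|G| = 25, but the maximum element order in G is 5 < 25. No single element generates all of G, so G is not cyclic.

Answer: No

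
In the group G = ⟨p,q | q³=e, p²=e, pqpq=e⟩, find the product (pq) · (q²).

Compute (pq) · (q²) by multiplying left to right and reducing via the relations at each step:
  (pq) · q² = p

Answer: p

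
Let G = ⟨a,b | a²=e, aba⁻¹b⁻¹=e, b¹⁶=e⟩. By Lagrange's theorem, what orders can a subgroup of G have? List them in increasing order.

|G| = 32 = 2⁵. By Lagrange's theorem the order of any subgroup divides 32; the divisors of 32 are 1, 2, 4, 8, 16, 32.

Answer: 1, 2, 4, 8, 16, 32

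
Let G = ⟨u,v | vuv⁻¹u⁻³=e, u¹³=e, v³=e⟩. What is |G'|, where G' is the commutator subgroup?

G' = [G, G] is generated by all commutators. The generator-pair commutators are: [u, v] = u¹¹.
The subgroup they normally generate is {e, u, u², u³, u⁴, u⁵, u⁶, u⁷, u⁸, u⁹, u¹⁰, u¹¹, u¹²}, of order 13.
Check: |G/G'| = 39/13 = 3 is the order of the abelianisation.

Answer: 13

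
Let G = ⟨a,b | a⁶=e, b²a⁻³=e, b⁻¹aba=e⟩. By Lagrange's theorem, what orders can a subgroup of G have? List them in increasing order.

|G| = 12 = 2² · 3. By Lagrange's theorem the order of any subgroup divides 12; the divisors of 12 are 1, 2, 3, 4, 6, 12.

Answer: 1, 2, 3, 4, 6, 12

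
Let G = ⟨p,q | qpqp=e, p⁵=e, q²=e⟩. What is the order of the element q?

Compute successive powers until reaching e:
  q¹ = q, q² = e.
The smallest positive k with qᵏ = e is 2.

Answer: 2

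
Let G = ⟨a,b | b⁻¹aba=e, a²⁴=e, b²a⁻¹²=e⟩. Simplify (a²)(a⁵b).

Compute (a²) · (a⁵b) by multiplying left to right and reducing via the relations at each step:
  (a²) · a⁵ = a⁷
  (a⁷) · b = a⁷b

Answer: a⁷b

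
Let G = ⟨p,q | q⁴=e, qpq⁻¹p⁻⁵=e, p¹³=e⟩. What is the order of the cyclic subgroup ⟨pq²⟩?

|⟨pq²⟩| equals the order of pq². Compute successive powers until reaching e:
  (pq²)¹ = pq², (pq²)² = e.
The smallest positive k with (pq²)ᵏ = e is 2, so |⟨pq²⟩| = 2.

Answer: 2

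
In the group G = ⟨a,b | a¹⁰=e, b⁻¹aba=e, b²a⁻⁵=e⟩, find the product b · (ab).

Compute b · (ab) by multiplying left to right and reducing via the relations at each step:
  b · a = a⁴b⁻¹
  (a⁴b⁻¹) · b = a⁴

Answer: a⁴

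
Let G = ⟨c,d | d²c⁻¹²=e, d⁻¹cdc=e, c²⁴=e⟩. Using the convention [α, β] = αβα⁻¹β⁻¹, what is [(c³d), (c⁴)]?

[(c³d), (c⁴)] = (c³d)·(c⁴)·(c³d)⁻¹·(c⁴)⁻¹.
  (c³d) · (c⁴) = c¹¹d⁻¹
  (c¹¹d⁻¹) · (c³d⁻¹) = c²⁰
  (c²⁰) · (c²⁰) = c¹⁶

Answer: c¹⁶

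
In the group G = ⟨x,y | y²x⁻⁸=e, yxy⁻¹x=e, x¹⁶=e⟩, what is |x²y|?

Compute successive powers until reaching e:
  (x²y)¹ = x²y, (x²y)² = x⁸, (x²y)³ = x²y⁻¹, (x²y)⁴ = e.
The smallest positive k with (x²y)ᵏ = e is 4.

Answer: 4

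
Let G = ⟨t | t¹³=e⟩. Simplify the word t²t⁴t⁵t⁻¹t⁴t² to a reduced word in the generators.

Multiply left to right, reducing at each step:
  (t²) · t⁴ = t⁶
  (t⁶) · t⁵ = t¹¹
  (t¹¹) · t⁻¹ = t¹⁰
  (t¹⁰) · t⁴ = t
  t · t² = t³

Answer: t³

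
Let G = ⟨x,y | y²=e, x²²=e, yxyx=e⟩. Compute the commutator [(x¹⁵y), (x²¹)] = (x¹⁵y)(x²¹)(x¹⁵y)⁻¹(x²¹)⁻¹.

[(x¹⁵y), (x²¹)] = (x¹⁵y)·(x²¹)·(x¹⁵y)⁻¹·(x²¹)⁻¹.
  (x¹⁵y) · (x²¹) = x¹⁶y
  (x¹⁶y) · (x¹⁵y) = x
  x · x = x²

Answer: x²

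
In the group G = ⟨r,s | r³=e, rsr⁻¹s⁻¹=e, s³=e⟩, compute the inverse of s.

The order of s is 3 (smallest k with sᵏ = e), so s⁻¹ = s² = s².
Check: s · (s²) → s · s² = e, giving e as required.

Answer: s²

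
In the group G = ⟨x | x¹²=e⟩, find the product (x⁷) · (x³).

Compute (x⁷) · (x³) by multiplying left to right and reducing via the relations at each step:
  (x⁷) · x³ = x¹⁰

Answer: x¹⁰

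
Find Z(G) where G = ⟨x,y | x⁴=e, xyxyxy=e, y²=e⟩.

An element z ∈ Z(G) iff z commutes with every generator.
For example e is central: e·x = x = x·e; e·y = y = y·e.
Whereas x ∉ Z(G) since x·y = xy ≠ yx = y·x.
Checking each of the 24 elements this way gives Z(G) = {e}, of order 1.

Answer: {e}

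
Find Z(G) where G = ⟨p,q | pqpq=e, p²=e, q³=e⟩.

An element z ∈ Z(G) iff z commutes with every generator.
For example e is central: e·p = p = p·e; e·q = q = q·e.
Whereas p ∉ Z(G) since p·q = pq ≠ pq² = q·p.
Checking each of the 6 elements this way gives Z(G) = {e}, of order 1.

Answer: {e}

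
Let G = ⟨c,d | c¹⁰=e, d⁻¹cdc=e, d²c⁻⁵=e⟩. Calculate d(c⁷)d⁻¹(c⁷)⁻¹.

[d, (c⁷)] = d·(c⁷)·d⁻¹·(c⁷)⁻¹.
  d · (c⁷) = c³d
  (c³d) · (d⁻¹) = c³
  (c³) · (c³) = c⁶

Answer: c⁶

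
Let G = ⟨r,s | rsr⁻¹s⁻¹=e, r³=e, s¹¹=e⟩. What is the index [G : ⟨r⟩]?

First find ord(r) by computing successive powers:
  r¹ = r, r² = r², r³ = e.
So |⟨r⟩| = ord(r) = 3. With |G| = 33, by Lagrange [G : ⟨r⟩] = 33/3 = 11.

Answer: 11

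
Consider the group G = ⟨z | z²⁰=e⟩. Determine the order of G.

G is generated by a single element, so G is cyclic. The relator gives z²⁰ = e and no smaller power is forced to be e, so the 20 powers {e, z, z², z³, z⁴, z⁵, z⁶, z⁷, z⁸, z⁹, z¹², z¹³, z¹¹, z¹⁰, z¹⁴, z¹⁵, z¹⁶, z¹⁷, z¹⁸, z¹⁹} are distinct. Hence |G| = 20.

Answer: 20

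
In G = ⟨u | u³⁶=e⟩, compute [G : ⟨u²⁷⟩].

First find ord(u²⁷) by computing successive powers:
  (u²⁷)¹ = u²⁷, (u²⁷)² = u¹⁸, (u²⁷)³ = u⁹, (u²⁷)⁴ = e.
So |⟨u²⁷⟩| = ord(u²⁷) = 4. With |G| = 36, by Lagrange [G : ⟨u²⁷⟩] = 36/4 = 9.

Answer: 9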